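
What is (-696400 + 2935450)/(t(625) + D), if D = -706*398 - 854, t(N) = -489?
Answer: -2239050/282331 ≈ -7.9306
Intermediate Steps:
D = -281842 (D = -280988 - 854 = -281842)
(-696400 + 2935450)/(t(625) + D) = (-696400 + 2935450)/(-489 - 281842) = 2239050/(-282331) = 2239050*(-1/282331) = -2239050/282331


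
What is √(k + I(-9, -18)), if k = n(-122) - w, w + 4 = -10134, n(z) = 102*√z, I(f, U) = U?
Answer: √(10120 + 102*I*√122) ≈ 100.75 + 5.591*I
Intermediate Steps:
w = -10138 (w = -4 - 10134 = -10138)
k = 10138 + 102*I*√122 (k = 102*√(-122) - 1*(-10138) = 102*(I*√122) + 10138 = 102*I*√122 + 10138 = 10138 + 102*I*√122 ≈ 10138.0 + 1126.6*I)
√(k + I(-9, -18)) = √((10138 + 102*I*√122) - 18) = √(10120 + 102*I*√122)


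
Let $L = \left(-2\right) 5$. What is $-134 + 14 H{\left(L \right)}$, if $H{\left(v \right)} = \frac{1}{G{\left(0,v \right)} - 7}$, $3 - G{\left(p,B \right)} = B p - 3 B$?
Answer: $- \frac{2285}{17} \approx -134.41$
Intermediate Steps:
$L = -10$
$G{\left(p,B \right)} = 3 + 3 B - B p$ ($G{\left(p,B \right)} = 3 - \left(B p - 3 B\right) = 3 - \left(- 3 B + B p\right) = 3 + 3 B - B p$)
$H{\left(v \right)} = \frac{1}{-4 + 3 v}$ ($H{\left(v \right)} = \frac{1}{\left(3 + 3 v - v 0\right) - 7} = \frac{1}{\left(3 + 3 v + 0\right) - 7} = \frac{1}{\left(3 + 3 v\right) - 7} = \frac{1}{-4 + 3 v}$)
$-134 + 14 H{\left(L \right)} = -134 + \frac{14}{-4 + 3 \left(-10\right)} = -134 + \frac{14}{-4 - 30} = -134 + \frac{14}{-34} = -134 + 14 \left(- \frac{1}{34}\right) = -134 - \frac{7}{17} = - \frac{2285}{17}$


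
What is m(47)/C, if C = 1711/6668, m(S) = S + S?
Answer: 626792/1711 ≈ 366.33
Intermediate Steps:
m(S) = 2*S
C = 1711/6668 (C = 1711*(1/6668) = 1711/6668 ≈ 0.25660)
m(47)/C = (2*47)/(1711/6668) = 94*(6668/1711) = 626792/1711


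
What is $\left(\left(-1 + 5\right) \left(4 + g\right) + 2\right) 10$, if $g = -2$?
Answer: $100$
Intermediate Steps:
$\left(\left(-1 + 5\right) \left(4 + g\right) + 2\right) 10 = \left(\left(-1 + 5\right) \left(4 - 2\right) + 2\right) 10 = \left(4 \cdot 2 + 2\right) 10 = \left(8 + 2\right) 10 = 10 \cdot 10 = 100$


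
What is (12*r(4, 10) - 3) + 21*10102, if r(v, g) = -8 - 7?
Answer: 211959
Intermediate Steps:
r(v, g) = -15
(12*r(4, 10) - 3) + 21*10102 = (12*(-15) - 3) + 21*10102 = (-180 - 3) + 212142 = -183 + 212142 = 211959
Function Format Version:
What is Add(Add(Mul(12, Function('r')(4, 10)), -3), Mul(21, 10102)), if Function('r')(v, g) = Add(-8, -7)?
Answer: 211959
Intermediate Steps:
Function('r')(v, g) = -15
Add(Add(Mul(12, Function('r')(4, 10)), -3), Mul(21, 10102)) = Add(Add(Mul(12, -15), -3), Mul(21, 10102)) = Add(Add(-180, -3), 212142) = Add(-183, 212142) = 211959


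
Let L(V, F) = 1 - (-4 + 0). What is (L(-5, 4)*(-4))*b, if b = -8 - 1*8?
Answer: 320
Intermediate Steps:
b = -16 (b = -8 - 8 = -16)
L(V, F) = 5 (L(V, F) = 1 - 1*(-4) = 1 + 4 = 5)
(L(-5, 4)*(-4))*b = (5*(-4))*(-16) = -20*(-16) = 320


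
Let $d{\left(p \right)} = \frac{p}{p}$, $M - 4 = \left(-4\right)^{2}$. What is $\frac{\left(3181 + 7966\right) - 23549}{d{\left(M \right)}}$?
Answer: $-12402$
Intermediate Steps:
$M = 20$ ($M = 4 + \left(-4\right)^{2} = 4 + 16 = 20$)
$d{\left(p \right)} = 1$
$\frac{\left(3181 + 7966\right) - 23549}{d{\left(M \right)}} = \frac{\left(3181 + 7966\right) - 23549}{1} = \left(11147 - 23549\right) 1 = \left(-12402\right) 1 = -12402$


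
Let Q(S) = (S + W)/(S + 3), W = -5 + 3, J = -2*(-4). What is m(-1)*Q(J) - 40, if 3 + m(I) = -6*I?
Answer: -422/11 ≈ -38.364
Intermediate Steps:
J = 8
m(I) = -3 - 6*I
W = -2
Q(S) = (-2 + S)/(3 + S) (Q(S) = (S - 2)/(S + 3) = (-2 + S)/(3 + S))
m(-1)*Q(J) - 40 = (-3 - 6*(-1))*((-2 + 8)/(3 + 8)) - 40 = (-3 + 6)*(6/11) - 40 = 3*((1/11)*6) - 40 = 3*(6/11) - 40 = 18/11 - 40 = -422/11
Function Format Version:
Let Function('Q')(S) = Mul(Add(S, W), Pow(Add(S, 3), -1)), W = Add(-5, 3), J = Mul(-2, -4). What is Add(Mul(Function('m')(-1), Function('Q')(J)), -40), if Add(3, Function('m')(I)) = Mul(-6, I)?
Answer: Rational(-422, 11) ≈ -38.364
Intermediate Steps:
J = 8
Function('m')(I) = Add(-3, Mul(-6, I))
W = -2
Function('Q')(S) = Mul(Pow(Add(3, S), -1), Add(-2, S)) (Function('Q')(S) = Mul(Add(S, -2), Pow(Add(S, 3), -1)) = Mul(Add(-2, S), Pow(Add(3, S), -1)) = Mul(Pow(Add(3, S), -1), Add(-2, S)))
Add(Mul(Function('m')(-1), Function('Q')(J)), -40) = Add(Mul(Add(-3, Mul(-6, -1)), Mul(Pow(Add(3, 8), -1), Add(-2, 8))), -40) = Add(Mul(Add(-3, 6), Mul(Pow(11, -1), 6)), -40) = Add(Mul(3, Mul(Rational(1, 11), 6)), -40) = Add(Mul(3, Rational(6, 11)), -40) = Add(Rational(18, 11), -40) = Rational(-422, 11)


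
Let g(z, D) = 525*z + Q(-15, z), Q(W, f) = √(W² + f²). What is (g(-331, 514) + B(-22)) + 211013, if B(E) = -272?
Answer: 36966 + √109786 ≈ 37297.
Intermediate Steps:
g(z, D) = √(225 + z²) + 525*z (g(z, D) = 525*z + √((-15)² + z²) = 525*z + √(225 + z²) = √(225 + z²) + 525*z)
(g(-331, 514) + B(-22)) + 211013 = ((√(225 + (-331)²) + 525*(-331)) - 272) + 211013 = ((√(225 + 109561) - 173775) - 272) + 211013 = ((√109786 - 173775) - 272) + 211013 = ((-173775 + √109786) - 272) + 211013 = (-174047 + √109786) + 211013 = 36966 + √109786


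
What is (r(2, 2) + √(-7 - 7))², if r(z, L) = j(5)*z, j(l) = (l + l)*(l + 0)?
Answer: (100 + I*√14)² ≈ 9986.0 + 748.33*I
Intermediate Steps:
j(l) = 2*l² (j(l) = (2*l)*l = 2*l²)
r(z, L) = 50*z (r(z, L) = (2*5²)*z = (2*25)*z = 50*z)
(r(2, 2) + √(-7 - 7))² = (50*2 + √(-7 - 7))² = (100 + √(-14))² = (100 + I*√14)²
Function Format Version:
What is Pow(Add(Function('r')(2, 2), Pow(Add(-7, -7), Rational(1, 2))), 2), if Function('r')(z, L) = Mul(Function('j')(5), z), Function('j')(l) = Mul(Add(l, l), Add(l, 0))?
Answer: Pow(Add(100, Mul(I, Pow(14, Rational(1, 2)))), 2) ≈ Add(9986.0, Mul(748.33, I))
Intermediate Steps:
Function('j')(l) = Mul(2, Pow(l, 2)) (Function('j')(l) = Mul(Mul(2, l), l) = Mul(2, Pow(l, 2)))
Function('r')(z, L) = Mul(50, z) (Function('r')(z, L) = Mul(Mul(2, Pow(5, 2)), z) = Mul(Mul(2, 25), z) = Mul(50, z))
Pow(Add(Function('r')(2, 2), Pow(Add(-7, -7), Rational(1, 2))), 2) = Pow(Add(Mul(50, 2), Pow(Add(-7, -7), Rational(1, 2))), 2) = Pow(Add(100, Pow(-14, Rational(1, 2))), 2) = Pow(Add(100, Mul(I, Pow(14, Rational(1, 2)))), 2)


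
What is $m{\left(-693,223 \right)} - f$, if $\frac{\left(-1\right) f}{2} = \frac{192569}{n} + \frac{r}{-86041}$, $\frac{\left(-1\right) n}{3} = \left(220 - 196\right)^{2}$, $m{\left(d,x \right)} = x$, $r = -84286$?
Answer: $\frac{154508431}{74339424} \approx 2.0784$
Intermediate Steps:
$n = -1728$ ($n = - 3 \left(220 - 196\right)^{2} = - 3 \cdot 24^{2} = \left(-3\right) 576 = -1728$)
$f = \frac{16423183121}{74339424}$ ($f = - 2 \left(\frac{192569}{-1728} - \frac{84286}{-86041}\right) = - 2 \left(192569 \left(- \frac{1}{1728}\right) - - \frac{84286}{86041}\right) = - 2 \left(- \frac{192569}{1728} + \frac{84286}{86041}\right) = \left(-2\right) \left(- \frac{16423183121}{148678848}\right) = \frac{16423183121}{74339424} \approx 220.92$)
$m{\left(-693,223 \right)} - f = 223 - \frac{16423183121}{74339424} = \frac{154508431}{74339424}$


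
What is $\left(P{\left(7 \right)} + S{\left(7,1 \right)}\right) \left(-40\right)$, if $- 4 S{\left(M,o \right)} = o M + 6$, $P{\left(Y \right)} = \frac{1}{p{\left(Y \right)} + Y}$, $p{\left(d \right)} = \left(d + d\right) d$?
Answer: $\frac{2722}{21} \approx 129.62$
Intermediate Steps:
$p{\left(d \right)} = 2 d^{2}$ ($p{\left(d \right)} = 2 d d = 2 d^{2}$)
$P{\left(Y \right)} = \frac{1}{Y + 2 Y^{2}}$ ($P{\left(Y \right)} = \frac{1}{2 Y^{2} + Y} = \frac{1}{Y + 2 Y^{2}}$)
$S{\left(M,o \right)} = - \frac{3}{2} - \frac{M o}{4}$ ($S{\left(M,o \right)} = - \frac{o M + 6}{4} = - \frac{M o + 6}{4} = - \frac{6 + M o}{4} = - \frac{3}{2} - \frac{M o}{4}$)
$\left(P{\left(7 \right)} + S{\left(7,1 \right)}\right) \left(-40\right) = \left(\frac{1}{7 \left(1 + 2 \cdot 7\right)} - \left(\frac{3}{2} + \frac{7}{4} \cdot 1\right)\right) \left(-40\right) = \left(\frac{1}{7 \left(1 + 14\right)} - \frac{13}{4}\right) \left(-40\right) = \left(\frac{1}{7 \cdot 15} - \frac{13}{4}\right) \left(-40\right) = \left(\frac{1}{7} \cdot \frac{1}{15} - \frac{13}{4}\right) \left(-40\right) = \left(\frac{1}{105} - \frac{13}{4}\right) \left(-40\right) = \left(- \frac{1361}{420}\right) \left(-40\right) = \frac{2722}{21}$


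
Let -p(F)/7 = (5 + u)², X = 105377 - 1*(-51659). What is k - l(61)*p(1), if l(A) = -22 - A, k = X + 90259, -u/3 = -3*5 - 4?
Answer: -1986069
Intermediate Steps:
X = 157036 (X = 105377 + 51659 = 157036)
u = 57 (u = -3*(-3*5 - 4) = -3*(-15 - 4) = -3*(-19) = 57)
k = 247295 (k = 157036 + 90259 = 247295)
p(F) = -26908 (p(F) = -7*(5 + 57)² = -7*62² = -7*3844 = -26908)
k - l(61)*p(1) = 247295 - (-22 - 1*61)*(-26908) = 247295 - (-22 - 61)*(-26908) = 247295 - (-83)*(-26908) = 247295 - 1*2233364 = 247295 - 2233364 = -1986069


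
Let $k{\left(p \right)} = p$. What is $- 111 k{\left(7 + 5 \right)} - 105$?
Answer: $-1437$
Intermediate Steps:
$- 111 k{\left(7 + 5 \right)} - 105 = - 111 \left(7 + 5\right) - 105 = \left(-111\right) 12 - 105 = -1332 - 105 = -1437$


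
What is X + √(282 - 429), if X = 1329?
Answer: 1329 + 7*I*√3 ≈ 1329.0 + 12.124*I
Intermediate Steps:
X + √(282 - 429) = 1329 + √(282 - 429) = 1329 + √(-147) = 1329 + 7*I*√3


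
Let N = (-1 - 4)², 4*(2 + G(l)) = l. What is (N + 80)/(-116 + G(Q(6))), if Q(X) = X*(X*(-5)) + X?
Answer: -210/323 ≈ -0.65016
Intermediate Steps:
Q(X) = X - 5*X² (Q(X) = X*(-5*X) + X = -5*X² + X = X - 5*X²)
G(l) = -2 + l/4
N = 25 (N = (-5)² = 25)
(N + 80)/(-116 + G(Q(6))) = (25 + 80)/(-116 + (-2 + (6*(1 - 5*6))/4)) = 105/(-116 + (-2 + (6*(1 - 30))/4)) = 105/(-116 + (-2 + (6*(-29))/4)) = 105/(-116 + (-2 + (¼)*(-174))) = 105/(-116 + (-2 - 87/2)) = 105/(-116 - 91/2) = 105/(-323/2) = 105*(-2/323) = -210/323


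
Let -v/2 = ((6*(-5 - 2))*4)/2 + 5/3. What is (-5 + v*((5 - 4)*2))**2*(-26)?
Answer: -24614954/9 ≈ -2.7350e+6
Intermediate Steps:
v = 494/3 (v = -2*(((6*(-5 - 2))*4)/2 + 5/3) = -2*(((6*(-7))*4)*(1/2) + 5*(1/3)) = -2*(-42*4*(1/2) + 5/3) = -2*(-168*1/2 + 5/3) = -2*(-84 + 5/3) = -2*(-247/3) = 494/3 ≈ 164.67)
(-5 + v*((5 - 4)*2))**2*(-26) = (-5 + 494*((5 - 4)*2)/3)**2*(-26) = (-5 + 494*(1*2)/3)**2*(-26) = (-5 + (494/3)*2)**2*(-26) = (-5 + 988/3)**2*(-26) = (973/3)**2*(-26) = (946729/9)*(-26) = -24614954/9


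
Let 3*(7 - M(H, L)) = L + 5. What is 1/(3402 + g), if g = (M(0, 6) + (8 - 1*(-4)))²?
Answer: 9/32734 ≈ 0.00027494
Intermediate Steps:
M(H, L) = 16/3 - L/3 (M(H, L) = 7 - (L + 5)/3 = 7 - (5 + L)/3 = 7 + (-5/3 - L/3) = 16/3 - L/3)
g = 2116/9 (g = ((16/3 - ⅓*6) + (8 - 1*(-4)))² = ((16/3 - 2) + (8 + 4))² = (10/3 + 12)² = (46/3)² = 2116/9 ≈ 235.11)
1/(3402 + g) = 1/(3402 + 2116/9) = 1/(32734/9) = 9/32734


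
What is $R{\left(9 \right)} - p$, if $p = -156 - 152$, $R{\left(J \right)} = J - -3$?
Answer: $320$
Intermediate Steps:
$R{\left(J \right)} = 3 + J$ ($R{\left(J \right)} = J + 3 = 3 + J$)
$p = -308$ ($p = -156 - 152 = -308$)
$R{\left(9 \right)} - p = \left(3 + 9\right) - -308 = 12 + 308 = 320$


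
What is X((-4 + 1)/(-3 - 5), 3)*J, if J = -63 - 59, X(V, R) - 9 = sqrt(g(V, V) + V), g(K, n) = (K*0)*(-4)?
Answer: -1098 - 61*sqrt(6)/2 ≈ -1172.7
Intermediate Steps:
g(K, n) = 0 (g(K, n) = 0*(-4) = 0)
X(V, R) = 9 + sqrt(V) (X(V, R) = 9 + sqrt(0 + V) = 9 + sqrt(V))
J = -122
X((-4 + 1)/(-3 - 5), 3)*J = (9 + sqrt((-4 + 1)/(-3 - 5)))*(-122) = (9 + sqrt(-3/(-8)))*(-122) = (9 + sqrt(-3*(-1/8)))*(-122) = (9 + sqrt(3/8))*(-122) = (9 + sqrt(6)/4)*(-122) = -1098 - 61*sqrt(6)/2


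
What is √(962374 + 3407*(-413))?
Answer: 3*I*√49413 ≈ 666.87*I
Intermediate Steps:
√(962374 + 3407*(-413)) = √(962374 - 1407091) = √(-444717) = 3*I*√49413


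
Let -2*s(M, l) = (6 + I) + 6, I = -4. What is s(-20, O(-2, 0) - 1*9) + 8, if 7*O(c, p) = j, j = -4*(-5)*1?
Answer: 4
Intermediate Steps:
j = 20 (j = 20*1 = 20)
O(c, p) = 20/7 (O(c, p) = (⅐)*20 = 20/7)
s(M, l) = -4 (s(M, l) = -((6 - 4) + 6)/2 = -(2 + 6)/2 = -½*8 = -4)
s(-20, O(-2, 0) - 1*9) + 8 = -4 + 8 = 4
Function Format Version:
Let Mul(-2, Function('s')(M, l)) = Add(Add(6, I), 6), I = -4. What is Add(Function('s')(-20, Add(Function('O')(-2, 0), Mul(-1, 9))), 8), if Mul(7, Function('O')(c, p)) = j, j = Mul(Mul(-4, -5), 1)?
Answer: 4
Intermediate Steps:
j = 20 (j = Mul(20, 1) = 20)
Function('O')(c, p) = Rational(20, 7) (Function('O')(c, p) = Mul(Rational(1, 7), 20) = Rational(20, 7))
Function('s')(M, l) = -4 (Function('s')(M, l) = Mul(Rational(-1, 2), Add(Add(6, -4), 6)) = Mul(Rational(-1, 2), Add(2, 6)) = Mul(Rational(-1, 2), 8) = -4)
Add(Function('s')(-20, Add(Function('O')(-2, 0), Mul(-1, 9))), 8) = Add(-4, 8) = 4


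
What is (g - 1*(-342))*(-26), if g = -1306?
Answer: 25064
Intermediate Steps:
(g - 1*(-342))*(-26) = (-1306 - 1*(-342))*(-26) = (-1306 + 342)*(-26) = -964*(-26) = 25064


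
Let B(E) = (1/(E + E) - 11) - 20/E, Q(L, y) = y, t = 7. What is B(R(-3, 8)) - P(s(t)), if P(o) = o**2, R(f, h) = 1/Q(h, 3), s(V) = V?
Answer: -237/2 ≈ -118.50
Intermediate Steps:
R(f, h) = 1/3
B(E) = -11 - 39/(2*E) (B(E) = (1/(2*E) - 11) - 20/E = (-11 + 1/(2*E)) - 20/E = -11 - 39/(2*E))
B(R(-3, 8)) - P(s(t)) = (-11 - 39/(2*1/3)) - 1*7**2 = (-11 - 39/2*3) - 1*49 = (-11 - 117/2) - 49 = -139/2 - 49 = -237/2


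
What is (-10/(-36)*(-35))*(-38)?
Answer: 3325/9 ≈ 369.44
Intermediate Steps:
(-10/(-36)*(-35))*(-38) = (-10*(-1/36)*(-35))*(-38) = ((5/18)*(-35))*(-38) = -175/18*(-38) = 3325/9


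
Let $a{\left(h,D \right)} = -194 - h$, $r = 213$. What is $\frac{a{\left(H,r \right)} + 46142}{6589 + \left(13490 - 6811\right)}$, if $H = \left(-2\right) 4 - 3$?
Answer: $\frac{45959}{13268} \approx 3.4639$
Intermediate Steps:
$H = -11$ ($H = -8 - 3 = -11$)
$\frac{a{\left(H,r \right)} + 46142}{6589 + \left(13490 - 6811\right)} = \frac{\left(-194 - -11\right) + 46142}{6589 + \left(13490 - 6811\right)} = \frac{\left(-194 + 11\right) + 46142}{6589 + 6679} = \frac{-183 + 46142}{13268} = 45959 \cdot \frac{1}{13268} = \frac{45959}{13268}$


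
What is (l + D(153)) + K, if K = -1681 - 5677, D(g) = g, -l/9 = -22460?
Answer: 194935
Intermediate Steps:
l = 202140 (l = -9*(-22460) = 202140)
K = -7358
(l + D(153)) + K = (202140 + 153) - 7358 = 202293 - 7358 = 194935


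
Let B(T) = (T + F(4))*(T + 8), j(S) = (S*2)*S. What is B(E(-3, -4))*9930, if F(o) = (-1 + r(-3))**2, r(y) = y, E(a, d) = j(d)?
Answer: 19065600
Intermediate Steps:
j(S) = 2*S**2 (j(S) = (2*S)*S = 2*S**2)
E(a, d) = 2*d**2
F(o) = 16 (F(o) = (-1 - 3)**2 = (-4)**2 = 16)
B(T) = (8 + T)*(16 + T) (B(T) = (T + 16)*(T + 8) = (16 + T)*(8 + T) = (8 + T)*(16 + T))
B(E(-3, -4))*9930 = (128 + (2*(-4)**2)**2 + 24*(2*(-4)**2))*9930 = (128 + (2*16)**2 + 24*(2*16))*9930 = (128 + 32**2 + 24*32)*9930 = (128 + 1024 + 768)*9930 = 1920*9930 = 19065600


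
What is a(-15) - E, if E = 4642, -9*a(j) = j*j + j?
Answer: -13996/3 ≈ -4665.3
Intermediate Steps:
a(j) = -j/9 - j²/9 (a(j) = -(j*j + j)/9 = -(j² + j)/9 = -(j + j²)/9 = -j/9 - j²/9)
a(-15) - E = -⅑*(-15)*(1 - 15) - 1*4642 = -⅑*(-15)*(-14) - 4642 = -70/3 - 4642 = -13996/3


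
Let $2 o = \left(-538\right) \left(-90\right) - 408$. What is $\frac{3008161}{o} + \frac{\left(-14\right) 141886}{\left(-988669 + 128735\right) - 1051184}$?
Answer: $\frac{2898318124211}{22939149354} \approx 126.35$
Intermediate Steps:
$o = 24006$ ($o = \frac{\left(-538\right) \left(-90\right) - 408}{2} = \frac{48420 - 408}{2} = \frac{1}{2} \cdot 48012 = 24006$)
$\frac{3008161}{o} + \frac{\left(-14\right) 141886}{\left(-988669 + 128735\right) - 1051184} = \frac{3008161}{24006} + \frac{\left(-14\right) 141886}{\left(-988669 + 128735\right) - 1051184} = 3008161 \cdot \frac{1}{24006} - \frac{1986404}{-859934 - 1051184} = \frac{3008161}{24006} - \frac{1986404}{-1911118} = \frac{3008161}{24006} - - \frac{993202}{955559} = \frac{3008161}{24006} + \frac{993202}{955559} = \frac{2898318124211}{22939149354}$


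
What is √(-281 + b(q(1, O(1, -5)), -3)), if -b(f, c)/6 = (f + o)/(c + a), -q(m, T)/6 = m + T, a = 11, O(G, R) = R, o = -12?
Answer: I*√290 ≈ 17.029*I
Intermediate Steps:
q(m, T) = -6*T - 6*m (q(m, T) = -6*(m + T) = -6*(T + m) = -6*T - 6*m)
b(f, c) = -6*(-12 + f)/(11 + c) (b(f, c) = -6*(f - 12)/(c + 11) = -6*(-12 + f)/(11 + c))
√(-281 + b(q(1, O(1, -5)), -3)) = √(-281 + 6*(12 - (-6*(-5) - 6*1))/(11 - 3)) = √(-281 + 6*(12 - (30 - 6))/8) = √(-281 + 6*(⅛)*(12 - 1*24)) = √(-281 + 6*(⅛)*(12 - 24)) = √(-281 + 6*(⅛)*(-12)) = √(-281 - 9) = √(-290) = I*√290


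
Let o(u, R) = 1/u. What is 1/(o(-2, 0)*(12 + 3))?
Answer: -2/15 ≈ -0.13333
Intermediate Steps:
1/(o(-2, 0)*(12 + 3)) = 1/((12 + 3)/(-2)) = 1/(-1/2*15) = 1/(-15/2) = -2/15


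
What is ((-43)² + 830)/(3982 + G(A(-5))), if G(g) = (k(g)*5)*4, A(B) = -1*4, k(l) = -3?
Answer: 2679/3922 ≈ 0.68307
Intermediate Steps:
A(B) = -4
G(g) = -60 (G(g) = -3*5*4 = -15*4 = -60)
((-43)² + 830)/(3982 + G(A(-5))) = ((-43)² + 830)/(3982 - 60) = (1849 + 830)/3922 = 2679*(1/3922) = 2679/3922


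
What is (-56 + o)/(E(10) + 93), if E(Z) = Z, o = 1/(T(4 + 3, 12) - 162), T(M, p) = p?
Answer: -8401/15450 ≈ -0.54375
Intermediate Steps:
o = -1/150 (o = 1/(12 - 162) = 1/(-150) = -1/150 ≈ -0.0066667)
(-56 + o)/(E(10) + 93) = (-56 - 1/150)/(10 + 93) = -8401/150/103 = -8401/150*1/103 = -8401/15450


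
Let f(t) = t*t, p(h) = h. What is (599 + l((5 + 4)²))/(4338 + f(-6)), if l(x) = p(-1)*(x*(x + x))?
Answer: -12523/4374 ≈ -2.8631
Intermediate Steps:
f(t) = t²
l(x) = -2*x² (l(x) = -x*(x + x) = -x*2*x = -2*x²)
(599 + l((5 + 4)²))/(4338 + f(-6)) = (599 - 2*(5 + 4)⁴)/(4338 + (-6)²) = (599 - 2*(9²)²)/(4338 + 36) = (599 - 2*81²)/4374 = (599 - 2*6561)*(1/4374) = (599 - 13122)*(1/4374) = -12523*1/4374 = -12523/4374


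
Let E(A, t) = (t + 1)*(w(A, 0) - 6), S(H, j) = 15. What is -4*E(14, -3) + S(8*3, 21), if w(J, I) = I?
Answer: -33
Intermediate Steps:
E(A, t) = -6 - 6*t (E(A, t) = (t + 1)*(0 - 6) = (1 + t)*(-6) = -6 - 6*t)
-4*E(14, -3) + S(8*3, 21) = -4*(-6 - 6*(-3)) + 15 = -4*(-6 + 18) + 15 = -4*12 + 15 = -48 + 15 = -33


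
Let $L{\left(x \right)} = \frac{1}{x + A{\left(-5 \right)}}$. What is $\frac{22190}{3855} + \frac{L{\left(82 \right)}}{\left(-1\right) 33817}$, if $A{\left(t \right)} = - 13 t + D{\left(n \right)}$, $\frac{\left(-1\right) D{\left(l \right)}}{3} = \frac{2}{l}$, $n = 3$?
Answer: $\frac{21761576899}{3780571515} \approx 5.7562$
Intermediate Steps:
$D{\left(l \right)} = - \frac{6}{l}$ ($D{\left(l \right)} = - 3 \frac{2}{l} = - \frac{6}{l}$)
$A{\left(t \right)} = -2 - 13 t$ ($A{\left(t \right)} = - 13 t - \frac{6}{3} = - 13 t - 2 = -2 - 13 t$)
$L{\left(x \right)} = \frac{1}{63 + x}$ ($L{\left(x \right)} = \frac{1}{x - -63} = \frac{1}{x + \left(-2 + 65\right)} = \frac{1}{x + 63} = \frac{1}{63 + x}$)
$\frac{22190}{3855} + \frac{L{\left(82 \right)}}{\left(-1\right) 33817} = \frac{22190}{3855} + \frac{1}{\left(63 + 82\right) \left(\left(-1\right) 33817\right)} = 22190 \cdot \frac{1}{3855} + \frac{1}{145 \left(-33817\right)} = \frac{4438}{771} + \frac{1}{145} \left(- \frac{1}{33817}\right) = \frac{4438}{771} - \frac{1}{4903465} = \frac{21761576899}{3780571515}$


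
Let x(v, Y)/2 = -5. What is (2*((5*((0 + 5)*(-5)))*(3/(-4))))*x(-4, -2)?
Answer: -1875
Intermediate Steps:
x(v, Y) = -10 (x(v, Y) = 2*(-5) = -10)
(2*((5*((0 + 5)*(-5)))*(3/(-4))))*x(-4, -2) = (2*((5*((0 + 5)*(-5)))*(3/(-4))))*(-10) = (2*((5*(5*(-5)))*(3*(-1/4))))*(-10) = (2*((5*(-25))*(-3/4)))*(-10) = (2*(-125*(-3/4)))*(-10) = (2*(375/4))*(-10) = (375/2)*(-10) = -1875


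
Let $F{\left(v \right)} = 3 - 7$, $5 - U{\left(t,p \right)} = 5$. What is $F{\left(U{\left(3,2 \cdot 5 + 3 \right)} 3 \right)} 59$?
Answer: $-236$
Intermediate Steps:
$U{\left(t,p \right)} = 0$ ($U{\left(t,p \right)} = 5 - 5 = 0$)
$F{\left(v \right)} = -4$ ($F{\left(v \right)} = 3 - 7 = -4$)
$F{\left(U{\left(3,2 \cdot 5 + 3 \right)} 3 \right)} 59 = \left(-4\right) 59 = -236$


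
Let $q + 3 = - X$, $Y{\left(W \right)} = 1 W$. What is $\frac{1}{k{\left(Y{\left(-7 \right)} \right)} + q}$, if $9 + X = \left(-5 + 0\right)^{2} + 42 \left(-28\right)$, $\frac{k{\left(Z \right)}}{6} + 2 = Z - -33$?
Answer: $\frac{1}{1301} \approx 0.00076864$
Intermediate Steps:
$Y{\left(W \right)} = W$
$k{\left(Z \right)} = 186 + 6 Z$ ($k{\left(Z \right)} = -12 + 6 \left(Z - -33\right) = -12 + 6 \left(Z + 33\right) = -12 + 6 \left(33 + Z\right) = -12 + \left(198 + 6 Z\right) = 186 + 6 Z$)
$X = -1160$ ($X = -9 + \left(\left(-5 + 0\right)^{2} + 42 \left(-28\right)\right) = -9 - \left(1176 - \left(-5\right)^{2}\right) = -9 + \left(25 - 1176\right) = -9 - 1151 = -1160$)
$q = 1157$ ($q = -3 - -1160 = -3 + 1160 = 1157$)
$\frac{1}{k{\left(Y{\left(-7 \right)} \right)} + q} = \frac{1}{\left(186 + 6 \left(-7\right)\right) + 1157} = \frac{1}{\left(186 - 42\right) + 1157} = \frac{1}{144 + 1157} = \frac{1}{1301}$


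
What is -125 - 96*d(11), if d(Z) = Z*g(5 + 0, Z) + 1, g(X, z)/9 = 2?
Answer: -19229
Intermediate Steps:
g(X, z) = 18 (g(X, z) = 9*2 = 18)
d(Z) = 1 + 18*Z (d(Z) = Z*18 + 1 = 18*Z + 1 = 1 + 18*Z)
-125 - 96*d(11) = -125 - 96*(1 + 18*11) = -125 - 96*(1 + 198) = -125 - 96*199 = -125 - 19104 = -19229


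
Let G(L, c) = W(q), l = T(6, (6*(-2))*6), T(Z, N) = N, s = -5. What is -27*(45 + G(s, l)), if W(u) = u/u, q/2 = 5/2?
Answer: -1242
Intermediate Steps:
q = 5 (q = 2*(5/2) = 5)
W(u) = 1
l = -72 (l = (6*(-2))*6 = -12*6 = -72)
G(L, c) = 1
-27*(45 + G(s, l)) = -27*(45 + 1) = -27*46 = -1242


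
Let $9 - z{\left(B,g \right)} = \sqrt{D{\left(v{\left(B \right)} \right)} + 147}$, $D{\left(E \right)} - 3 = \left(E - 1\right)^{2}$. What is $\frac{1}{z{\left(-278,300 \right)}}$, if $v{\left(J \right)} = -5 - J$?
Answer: $- \frac{9}{74053} - \frac{\sqrt{74134}}{74053} \approx -0.0037983$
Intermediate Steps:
$D{\left(E \right)} = 3 + \left(-1 + E\right)^{2}$ ($D{\left(E \right)} = 3 + \left(E - 1\right)^{2} = 3 + \left(-1 + E\right)^{2}$)
$z{\left(B,g \right)} = 9 - \sqrt{150 + \left(-6 - B\right)^{2}}$ ($z{\left(B,g \right)} = 9 - \sqrt{\left(3 + \left(-1 - \left(5 + B\right)\right)^{2}\right) + 147} = 9 - \sqrt{\left(3 + \left(-6 - B\right)^{2}\right) + 147} = 9 - \sqrt{150 + \left(-6 - B\right)^{2}}$)
$\frac{1}{z{\left(-278,300 \right)}} = \frac{1}{9 - \sqrt{150 + \left(6 - 278\right)^{2}}} = \frac{1}{9 - \sqrt{150 + \left(-272\right)^{2}}} = \frac{1}{9 - \sqrt{150 + 73984}} = \frac{1}{9 - \sqrt{74134}}$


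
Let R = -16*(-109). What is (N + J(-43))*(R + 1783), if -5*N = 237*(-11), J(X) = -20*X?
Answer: 24360989/5 ≈ 4.8722e+6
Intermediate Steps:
R = 1744
N = 2607/5 (N = -237*(-11)/5 = -⅕*(-2607) = 2607/5 ≈ 521.40)
(N + J(-43))*(R + 1783) = (2607/5 - 20*(-43))*(1744 + 1783) = (2607/5 + 860)*3527 = (6907/5)*3527 = 24360989/5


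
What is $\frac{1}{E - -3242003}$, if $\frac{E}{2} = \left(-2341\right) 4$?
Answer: $\frac{1}{3223275} \approx 3.1024 \cdot 10^{-7}$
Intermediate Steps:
$E = -18728$ ($E = 2 \left(\left(-2341\right) 4\right) = 2 \left(-9364\right) = -18728$)
$\frac{1}{E - -3242003} = \frac{1}{-18728 - -3242003} = \frac{1}{-18728 + 3242003} = \frac{1}{3223275}$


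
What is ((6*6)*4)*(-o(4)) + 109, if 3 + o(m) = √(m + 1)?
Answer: 541 - 144*√5 ≈ 219.01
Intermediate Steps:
o(m) = -3 + √(1 + m) (o(m) = -3 + √(m + 1) = -3 + √(1 + m))
((6*6)*4)*(-o(4)) + 109 = ((6*6)*4)*(-(-3 + √(1 + 4))) + 109 = (36*4)*(-(-3 + √5)) + 109 = 144*(3 - √5) + 109 = (432 - 144*√5) + 109 = 541 - 144*√5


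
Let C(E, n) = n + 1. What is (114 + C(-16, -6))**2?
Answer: 11881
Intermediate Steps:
C(E, n) = 1 + n
(114 + C(-16, -6))**2 = (114 + (1 - 6))**2 = (114 - 5)**2 = 109**2 = 11881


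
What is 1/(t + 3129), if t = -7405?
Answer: -1/4276 ≈ -0.00023386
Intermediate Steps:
1/(t + 3129) = 1/(-7405 + 3129) = 1/(-4276) = -1/4276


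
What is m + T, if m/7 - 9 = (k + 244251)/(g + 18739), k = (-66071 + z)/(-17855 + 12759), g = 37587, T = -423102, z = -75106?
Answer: -17345608107519/41005328 ≈ -4.2301e+5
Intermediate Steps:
k = 141177/5096 (k = (-66071 - 75106)/(-17855 + 12759) = -141177/(-5096) = -141177*(-1/5096) = 141177/5096 ≈ 27.703)
m = 3828179937/41005328 (m = 63 + 7*((141177/5096 + 244251)/(37587 + 18739)) = 63 + 7*((1244844273/5096)/56326) = 63 + 7*((1244844273/5096)*(1/56326)) = 63 + 7*(1244844273/287037296) = 63 + 1244844273/41005328 = 3828179937/41005328 ≈ 93.358)
m + T = 3828179937/41005328 - 423102 = -17345608107519/41005328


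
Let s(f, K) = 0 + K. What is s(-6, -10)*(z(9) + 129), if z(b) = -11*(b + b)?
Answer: 690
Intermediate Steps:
z(b) = -22*b
s(f, K) = K
s(-6, -10)*(z(9) + 129) = -10*(-22*9 + 129) = -10*(-198 + 129) = -10*(-69) = 690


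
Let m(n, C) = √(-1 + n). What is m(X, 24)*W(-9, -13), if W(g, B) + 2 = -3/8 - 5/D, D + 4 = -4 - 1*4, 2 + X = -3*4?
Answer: -47*I*√15/24 ≈ -7.5846*I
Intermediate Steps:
X = -14 (X = -2 - 3*4 = -2 - 12 = -14)
D = -12 (D = -4 + (-4 - 1*4) = -4 + (-4 - 4) = -4 - 8 = -12)
W(g, B) = -47/24 (W(g, B) = -2 + (-3/8 - 5/(-12)) = -2 + (-3*⅛ - 5*(-1/12)) = -2 + (-3/8 + 5/12) = -2 + 1/24 = -47/24)
m(X, 24)*W(-9, -13) = √(-1 - 14)*(-47/24) = √(-15)*(-47/24) = (I*√15)*(-47/24) = -47*I*√15/24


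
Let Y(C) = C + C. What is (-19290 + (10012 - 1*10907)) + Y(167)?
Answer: -19851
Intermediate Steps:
Y(C) = 2*C
(-19290 + (10012 - 1*10907)) + Y(167) = (-19290 + (10012 - 1*10907)) + 2*167 = (-19290 + (10012 - 10907)) + 334 = (-19290 - 895) + 334 = -20185 + 334 = -19851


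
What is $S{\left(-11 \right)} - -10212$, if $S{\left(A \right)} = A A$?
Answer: $10333$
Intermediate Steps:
$S{\left(A \right)} = A^{2}$
$S{\left(-11 \right)} - -10212 = \left(-11\right)^{2} - -10212 = 121 + 10212 = 10333$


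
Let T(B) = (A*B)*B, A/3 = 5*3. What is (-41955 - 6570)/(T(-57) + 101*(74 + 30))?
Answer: -48525/156709 ≈ -0.30965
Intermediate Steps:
A = 45 (A = 3*(5*3) = 3*15 = 45)
T(B) = 45*B**2 (T(B) = (45*B)*B = 45*B**2)
(-41955 - 6570)/(T(-57) + 101*(74 + 30)) = (-41955 - 6570)/(45*(-57)**2 + 101*(74 + 30)) = -48525/(45*3249 + 101*104) = -48525/(146205 + 10504) = -48525/156709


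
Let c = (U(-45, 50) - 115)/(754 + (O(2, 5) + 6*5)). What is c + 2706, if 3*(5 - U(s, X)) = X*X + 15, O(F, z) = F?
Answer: 6377903/2358 ≈ 2704.8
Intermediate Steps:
U(s, X) = -X²/3 (U(s, X) = 5 - (X*X + 15)/3 = 5 - (X² + 15)/3 = 5 - (15 + X²)/3 = 5 + (-5 - X²/3) = -X²/3)
c = -2845/2358 (c = (-⅓*50² - 115)/(754 + (2 + 6*5)) = (-⅓*2500 - 115)/(754 + (2 + 30)) = (-2500/3 - 115)/(754 + 32) = -2845/3/786 = -2845/3*1/786 = -2845/2358 ≈ -1.2065)
c + 2706 = -2845/2358 + 2706 = 6377903/2358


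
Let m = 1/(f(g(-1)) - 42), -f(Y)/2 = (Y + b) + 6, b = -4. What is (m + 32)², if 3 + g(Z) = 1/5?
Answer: 41718681/40804 ≈ 1022.4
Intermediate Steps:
g(Z) = -14/5 (g(Z) = -3 + 1/5 = -3 + ⅕ = -14/5)
f(Y) = -4 - 2*Y (f(Y) = -2*((Y - 4) + 6) = -2*((-4 + Y) + 6) = -2*(2 + Y) = -4 - 2*Y)
m = -5/202 (m = 1/((-4 - 2*(-14/5)) - 42) = 1/((-4 + 28/5) - 42) = 1/(8/5 - 42) = 1/(-202/5) = -5/202 ≈ -0.024752)
(m + 32)² = (-5/202 + 32)² = (6459/202)² = 41718681/40804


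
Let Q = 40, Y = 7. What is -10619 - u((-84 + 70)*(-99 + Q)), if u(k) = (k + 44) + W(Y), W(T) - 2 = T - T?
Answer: -11491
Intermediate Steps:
W(T) = 2 (W(T) = 2 + (T - T) = 2 + 0 = 2)
u(k) = 46 + k (u(k) = (k + 44) + 2 = (44 + k) + 2 = 46 + k)
-10619 - u((-84 + 70)*(-99 + Q)) = -10619 - (46 + (-84 + 70)*(-99 + 40)) = -10619 - (46 - 14*(-59)) = -10619 - (46 + 826) = -10619 - 1*872 = -10619 - 872 = -11491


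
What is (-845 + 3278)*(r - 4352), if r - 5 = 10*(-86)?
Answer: -12668631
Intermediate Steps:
r = -855 (r = 5 + 10*(-86) = 5 - 860 = -855)
(-845 + 3278)*(r - 4352) = (-845 + 3278)*(-855 - 4352) = 2433*(-5207) = -12668631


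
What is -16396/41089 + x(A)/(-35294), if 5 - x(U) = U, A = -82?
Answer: -582255167/1450195166 ≈ -0.40150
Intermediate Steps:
x(U) = 5 - U
-16396/41089 + x(A)/(-35294) = -16396/41089 + (5 - 1*(-82))/(-35294) = -16396*1/41089 + (5 + 82)*(-1/35294) = -16396/41089 + 87*(-1/35294) = -16396/41089 - 87/35294 = -582255167/1450195166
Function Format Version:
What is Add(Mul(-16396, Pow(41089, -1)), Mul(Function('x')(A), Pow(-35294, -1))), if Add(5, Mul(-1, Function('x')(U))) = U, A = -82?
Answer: Rational(-582255167, 1450195166) ≈ -0.40150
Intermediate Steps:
Function('x')(U) = Add(5, Mul(-1, U))
Add(Mul(-16396, Pow(41089, -1)), Mul(Function('x')(A), Pow(-35294, -1))) = Add(Mul(-16396, Pow(41089, -1)), Mul(Add(5, Mul(-1, -82)), Pow(-35294, -1))) = Add(Mul(-16396, Rational(1, 41089)), Mul(Add(5, 82), Rational(-1, 35294))) = Add(Rational(-16396, 41089), Mul(87, Rational(-1, 35294))) = Add(Rational(-16396, 41089), Rational(-87, 35294)) = Rational(-582255167, 1450195166)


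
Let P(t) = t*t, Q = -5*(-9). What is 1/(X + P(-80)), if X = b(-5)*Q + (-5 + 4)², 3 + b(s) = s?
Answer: 1/6041 ≈ 0.00016554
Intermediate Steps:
b(s) = -3 + s
Q = 45
P(t) = t²
X = -359 (X = (-3 - 5)*45 + (-5 + 4)² = -8*45 + (-1)² = -360 + 1 = -359)
1/(X + P(-80)) = 1/(-359 + (-80)²) = 1/(-359 + 6400) = 1/6041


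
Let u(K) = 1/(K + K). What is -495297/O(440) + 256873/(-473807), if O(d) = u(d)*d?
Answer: -469350628231/473807 ≈ -9.9059e+5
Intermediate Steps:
u(K) = 1/(2*K)
O(d) = ½ (O(d) = (1/(2*d))*d = ½)
-495297/O(440) + 256873/(-473807) = -495297/½ + 256873/(-473807) = -495297*2 + 256873*(-1/473807) = -990594 - 256873/473807 = -469350628231/473807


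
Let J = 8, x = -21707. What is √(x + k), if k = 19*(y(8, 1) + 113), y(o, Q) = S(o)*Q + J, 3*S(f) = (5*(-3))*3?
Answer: I*√19693 ≈ 140.33*I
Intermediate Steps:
S(f) = -15 (S(f) = ((5*(-3))*3)/3 = (-15*3)/3 = (⅓)*(-45) = -15)
y(o, Q) = 8 - 15*Q (y(o, Q) = -15*Q + 8 = 8 - 15*Q)
k = 2014 (k = 19*((8 - 15*1) + 113) = 19*((8 - 15) + 113) = 19*(-7 + 113) = 19*106 = 2014)
√(x + k) = √(-21707 + 2014) = √(-19693) = I*√19693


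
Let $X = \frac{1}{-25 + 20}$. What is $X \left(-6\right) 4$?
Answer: $\frac{24}{5} \approx 4.8$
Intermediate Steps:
$X = - \frac{1}{5}$ ($X = \frac{1}{-5} = - \frac{1}{5} \approx -0.2$)
$X \left(-6\right) 4 = \left(- \frac{1}{5}\right) \left(-6\right) 4 = \frac{6}{5} \cdot 4 = \frac{24}{5}$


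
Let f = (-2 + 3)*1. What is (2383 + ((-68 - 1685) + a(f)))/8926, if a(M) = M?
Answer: 631/8926 ≈ 0.070692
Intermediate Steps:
f = 1 (f = 1*1 = 1)
(2383 + ((-68 - 1685) + a(f)))/8926 = (2383 + ((-68 - 1685) + 1))/8926 = (2383 + (-1753 + 1))*(1/8926) = (2383 - 1752)*(1/8926) = 631*(1/8926) = 631/8926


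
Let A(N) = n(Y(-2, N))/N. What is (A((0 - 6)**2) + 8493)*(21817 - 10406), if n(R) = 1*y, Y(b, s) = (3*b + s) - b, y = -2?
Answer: 1744433803/18 ≈ 9.6913e+7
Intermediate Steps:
Y(b, s) = s + 2*b (Y(b, s) = (s + 3*b) - b = s + 2*b)
n(R) = -2 (n(R) = 1*(-2) = -2)
A(N) = -2/N
(A((0 - 6)**2) + 8493)*(21817 - 10406) = (-2/(0 - 6)**2 + 8493)*(21817 - 10406) = (-2/((-6)**2) + 8493)*11411 = (-2/36 + 8493)*11411 = (-2*1/36 + 8493)*11411 = (-1/18 + 8493)*11411 = (152873/18)*11411 = 1744433803/18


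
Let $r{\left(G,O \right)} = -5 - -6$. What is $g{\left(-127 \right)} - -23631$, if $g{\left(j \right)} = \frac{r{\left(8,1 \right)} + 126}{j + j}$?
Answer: $\frac{47261}{2} \approx 23631.0$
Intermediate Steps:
$r{\left(G,O \right)} = 1$ ($r{\left(G,O \right)} = -5 + 6 = 1$)
$g{\left(j \right)} = \frac{127}{2 j}$ ($g{\left(j \right)} = \frac{1 + 126}{j + j} = \frac{127}{2 j}$)
$g{\left(-127 \right)} - -23631 = \frac{127}{2 \left(-127\right)} - -23631 = \frac{127}{2} \left(- \frac{1}{127}\right) + 23631 = - \frac{1}{2} + 23631 = \frac{47261}{2}$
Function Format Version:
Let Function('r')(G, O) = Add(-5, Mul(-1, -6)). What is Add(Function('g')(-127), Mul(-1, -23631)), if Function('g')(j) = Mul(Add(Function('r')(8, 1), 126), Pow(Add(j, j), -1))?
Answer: Rational(47261, 2) ≈ 23631.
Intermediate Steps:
Function('r')(G, O) = 1 (Function('r')(G, O) = Add(-5, 6) = 1)
Function('g')(j) = Mul(Rational(127, 2), Pow(j, -1)) (Function('g')(j) = Mul(Add(1, 126), Pow(Add(j, j), -1)) = Mul(127, Pow(Mul(2, j), -1)) = Mul(127, Mul(Rational(1, 2), Pow(j, -1))) = Mul(Rational(127, 2), Pow(j, -1)))
Add(Function('g')(-127), Mul(-1, -23631)) = Add(Mul(Rational(127, 2), Pow(-127, -1)), Mul(-1, -23631)) = Add(Mul(Rational(127, 2), Rational(-1, 127)), 23631) = Add(Rational(-1, 2), 23631) = Rational(47261, 2)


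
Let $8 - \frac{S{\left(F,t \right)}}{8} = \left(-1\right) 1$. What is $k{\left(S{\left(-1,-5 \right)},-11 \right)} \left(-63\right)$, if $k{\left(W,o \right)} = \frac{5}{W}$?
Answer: $- \frac{35}{8} \approx -4.375$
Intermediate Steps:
$S{\left(F,t \right)} = 72$ ($S{\left(F,t \right)} = 64 - 8 \left(\left(-1\right) 1\right) = 64 - -8 = 64 + 8 = 72$)
$k{\left(S{\left(-1,-5 \right)},-11 \right)} \left(-63\right) = \frac{5}{72} \left(-63\right) = - \frac{35}{8}$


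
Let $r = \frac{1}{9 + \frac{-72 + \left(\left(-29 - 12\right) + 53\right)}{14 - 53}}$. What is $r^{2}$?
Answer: $\frac{169}{18769} \approx 0.0090042$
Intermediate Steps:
$r = \frac{13}{137}$ ($r = \frac{1}{9 + \frac{-72 + \left(-41 + 53\right)}{-39}} = \frac{1}{9 + \left(-72 + 12\right) \left(- \frac{1}{39}\right)} = \frac{1}{9 - - \frac{20}{13}} = \frac{1}{9 + \frac{20}{13}} = \frac{1}{\frac{137}{13}} = \frac{13}{137} \approx 0.09489$)
$r^{2} = \left(\frac{13}{137}\right)^{2} = \frac{169}{18769}$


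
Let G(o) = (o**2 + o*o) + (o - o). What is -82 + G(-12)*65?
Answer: 18638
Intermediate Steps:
G(o) = 2*o**2 (G(o) = (o**2 + o**2) + 0 = 2*o**2 + 0 = 2*o**2)
-82 + G(-12)*65 = -82 + (2*(-12)**2)*65 = -82 + (2*144)*65 = -82 + 288*65 = -82 + 18720 = 18638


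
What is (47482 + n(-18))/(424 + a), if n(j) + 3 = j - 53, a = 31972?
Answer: 11852/8099 ≈ 1.4634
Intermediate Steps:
n(j) = -56 + j (n(j) = -3 + (j - 53) = -3 + (-53 + j) = -56 + j)
(47482 + n(-18))/(424 + a) = (47482 + (-56 - 18))/(424 + 31972) = (47482 - 74)/32396 = 47408*(1/32396) = 11852/8099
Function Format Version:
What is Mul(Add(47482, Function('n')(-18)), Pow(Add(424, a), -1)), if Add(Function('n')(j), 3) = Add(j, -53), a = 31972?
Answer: Rational(11852, 8099) ≈ 1.4634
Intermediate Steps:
Function('n')(j) = Add(-56, j) (Function('n')(j) = Add(-3, Add(j, -53)) = Add(-3, Add(-53, j)) = Add(-56, j))
Mul(Add(47482, Function('n')(-18)), Pow(Add(424, a), -1)) = Mul(Add(47482, Add(-56, -18)), Pow(Add(424, 31972), -1)) = Mul(Add(47482, -74), Pow(32396, -1)) = Mul(47408, Rational(1, 32396)) = Rational(11852, 8099)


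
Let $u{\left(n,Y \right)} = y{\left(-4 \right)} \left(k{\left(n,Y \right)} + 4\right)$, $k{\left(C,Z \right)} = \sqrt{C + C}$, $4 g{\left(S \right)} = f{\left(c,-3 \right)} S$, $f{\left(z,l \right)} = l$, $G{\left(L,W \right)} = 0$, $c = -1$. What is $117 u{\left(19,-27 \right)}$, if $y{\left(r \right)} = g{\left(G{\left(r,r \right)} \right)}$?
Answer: $0$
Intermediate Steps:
$g{\left(S \right)} = - \frac{3 S}{4}$ ($g{\left(S \right)} = \frac{\left(-3\right) S}{4} = - \frac{3 S}{4}$)
$y{\left(r \right)} = 0$ ($y{\left(r \right)} = \left(- \frac{3}{4}\right) 0 = 0$)
$k{\left(C,Z \right)} = \sqrt{2} \sqrt{C}$ ($k{\left(C,Z \right)} = \sqrt{2 C} = \sqrt{2} \sqrt{C}$)
$u{\left(n,Y \right)} = 0$ ($u{\left(n,Y \right)} = 0 \left(\sqrt{2} \sqrt{n} + 4\right) = 0 \left(4 + \sqrt{2} \sqrt{n}\right) = 0$)
$117 u{\left(19,-27 \right)} = 117 \cdot 0 = 0$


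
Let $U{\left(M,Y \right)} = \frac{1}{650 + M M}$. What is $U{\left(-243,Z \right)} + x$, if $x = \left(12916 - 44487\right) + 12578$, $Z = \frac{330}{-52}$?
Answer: $- \frac{1133863106}{59699} \approx -18993.0$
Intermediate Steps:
$Z = - \frac{165}{26}$ ($Z = 330 \left(- \frac{1}{52}\right) = - \frac{165}{26} \approx -6.3462$)
$x = -18993$ ($x = -31571 + 12578 = -18993$)
$U{\left(M,Y \right)} = \frac{1}{650 + M^{2}}$
$U{\left(-243,Z \right)} + x = \frac{1}{650 + \left(-243\right)^{2}} - 18993 = \frac{1}{650 + 59049} - 18993 = \frac{1}{59699} - 18993 = - \frac{1133863106}{59699}$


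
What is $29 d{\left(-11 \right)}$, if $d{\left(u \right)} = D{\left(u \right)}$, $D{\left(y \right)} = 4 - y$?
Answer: $435$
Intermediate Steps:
$d{\left(u \right)} = 4 - u$
$29 d{\left(-11 \right)} = 29 \left(4 - -11\right) = 29 \left(4 + 11\right) = 29 \cdot 15 = 435$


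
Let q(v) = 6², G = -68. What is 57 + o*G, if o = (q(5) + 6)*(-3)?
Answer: 8625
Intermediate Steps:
q(v) = 36
o = -126 (o = (36 + 6)*(-3) = 42*(-3) = -126)
57 + o*G = 57 - 126*(-68) = 57 + 8568 = 8625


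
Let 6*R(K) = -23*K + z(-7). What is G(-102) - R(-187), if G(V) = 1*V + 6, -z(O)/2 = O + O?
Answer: -1635/2 ≈ -817.50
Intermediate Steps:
z(O) = -4*O (z(O) = -2*(O + O) = -4*O)
G(V) = 6 + V (G(V) = V + 6 = 6 + V)
R(K) = 14/3 - 23*K/6 (R(K) = (-23*K - 4*(-7))/6 = (-23*K + 28)/6 = (28 - 23*K)/6 = 14/3 - 23*K/6)
G(-102) - R(-187) = (6 - 102) - (14/3 - 23/6*(-187)) = -96 - (14/3 + 4301/6) = -96 - 1*1443/2 = -96 - 1443/2 = -1635/2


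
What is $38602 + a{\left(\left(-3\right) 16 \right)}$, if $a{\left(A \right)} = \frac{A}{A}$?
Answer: $38603$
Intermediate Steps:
$a{\left(A \right)} = 1$
$38602 + a{\left(\left(-3\right) 16 \right)} = 38602 + 1 = 38603$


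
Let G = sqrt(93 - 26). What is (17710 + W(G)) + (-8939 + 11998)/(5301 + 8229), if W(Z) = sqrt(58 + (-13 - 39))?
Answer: 239619359/13530 + sqrt(6) ≈ 17713.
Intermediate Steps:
G = sqrt(67) ≈ 8.1853
W(Z) = sqrt(6) (W(Z) = sqrt(58 - 52) = sqrt(6))
(17710 + W(G)) + (-8939 + 11998)/(5301 + 8229) = (17710 + sqrt(6)) + (-8939 + 11998)/(5301 + 8229) = (17710 + sqrt(6)) + 3059/13530 = 239619359/13530 + sqrt(6)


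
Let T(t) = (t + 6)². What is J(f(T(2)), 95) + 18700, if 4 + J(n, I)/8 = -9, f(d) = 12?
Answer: 18596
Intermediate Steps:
T(t) = (6 + t)²
J(n, I) = -104 (J(n, I) = -32 + 8*(-9) = -32 - 72 = -104)
J(f(T(2)), 95) + 18700 = -104 + 18700 = 18596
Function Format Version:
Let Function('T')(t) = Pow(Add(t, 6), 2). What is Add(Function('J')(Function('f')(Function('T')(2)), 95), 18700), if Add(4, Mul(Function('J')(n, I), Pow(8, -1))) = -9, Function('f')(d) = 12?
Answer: 18596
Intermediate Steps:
Function('T')(t) = Pow(Add(6, t), 2)
Function('J')(n, I) = -104 (Function('J')(n, I) = Add(-32, Mul(8, -9)) = Add(-32, -72) = -104)
Add(Function('J')(Function('f')(Function('T')(2)), 95), 18700) = Add(-104, 18700) = 18596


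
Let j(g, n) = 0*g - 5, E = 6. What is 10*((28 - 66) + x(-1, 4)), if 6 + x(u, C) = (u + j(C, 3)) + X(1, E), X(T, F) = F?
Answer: -440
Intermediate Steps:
j(g, n) = -5 (j(g, n) = 0 - 5 = -5)
x(u, C) = -5 + u (x(u, C) = -6 + ((u - 5) + 6) = -6 + ((-5 + u) + 6) = -6 + (1 + u) = -5 + u)
10*((28 - 66) + x(-1, 4)) = 10*((28 - 66) + (-5 - 1)) = 10*(-38 - 6) = 10*(-44) = -440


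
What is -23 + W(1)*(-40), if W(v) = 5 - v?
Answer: -183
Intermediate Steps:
-23 + W(1)*(-40) = -23 + (5 - 1*1)*(-40) = -23 + (5 - 1)*(-40) = -23 + 4*(-40) = -23 - 160 = -183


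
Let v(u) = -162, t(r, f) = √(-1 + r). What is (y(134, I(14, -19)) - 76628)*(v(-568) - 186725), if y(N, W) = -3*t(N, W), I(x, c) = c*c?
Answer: 14320777036 + 560661*√133 ≈ 1.4327e+10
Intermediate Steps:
I(x, c) = c²
y(N, W) = -3*√(-1 + N)
(y(134, I(14, -19)) - 76628)*(v(-568) - 186725) = (-3*√(-1 + 134) - 76628)*(-162 - 186725) = (-3*√133 - 76628)*(-186887) = (-76628 - 3*√133)*(-186887) = 14320777036 + 560661*√133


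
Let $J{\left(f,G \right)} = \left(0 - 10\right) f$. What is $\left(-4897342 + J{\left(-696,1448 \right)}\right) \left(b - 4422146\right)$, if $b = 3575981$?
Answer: $4138070085030$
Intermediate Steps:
$J{\left(f,G \right)} = - 10 f$
$\left(-4897342 + J{\left(-696,1448 \right)}\right) \left(b - 4422146\right) = \left(-4897342 - -6960\right) \left(3575981 - 4422146\right) = \left(-4897342 + 6960\right) \left(-846165\right) = \left(-4890382\right) \left(-846165\right) = 4138070085030$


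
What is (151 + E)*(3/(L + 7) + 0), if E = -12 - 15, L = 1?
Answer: 93/2 ≈ 46.500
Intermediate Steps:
E = -27
(151 + E)*(3/(L + 7) + 0) = (151 - 27)*(3/(1 + 7) + 0) = 124*(3/8 + 0) = 124*(3/8) = 93/2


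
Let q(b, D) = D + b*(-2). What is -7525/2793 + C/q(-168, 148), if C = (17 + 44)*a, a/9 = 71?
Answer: 15032321/193116 ≈ 77.841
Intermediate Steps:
a = 639 (a = 9*71 = 639)
q(b, D) = D - 2*b
C = 38979 (C = (17 + 44)*639 = 61*639 = 38979)
-7525/2793 + C/q(-168, 148) = -7525/2793 + 38979/(148 - 2*(-168)) = -7525*1/2793 + 38979/(148 + 336) = -1075/399 + 38979/484 = 15032321/193116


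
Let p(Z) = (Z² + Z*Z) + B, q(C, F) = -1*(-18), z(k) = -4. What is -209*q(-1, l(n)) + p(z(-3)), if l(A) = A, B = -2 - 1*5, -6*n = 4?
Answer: -3737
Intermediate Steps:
n = -⅔ (n = -⅙*4 = -⅔ ≈ -0.66667)
B = -7 (B = -2 - 5 = -7)
q(C, F) = 18
p(Z) = -7 + 2*Z² (p(Z) = (Z² + Z*Z) - 7 = (Z² + Z²) - 7 = 2*Z² - 7 = -7 + 2*Z²)
-209*q(-1, l(n)) + p(z(-3)) = -209*18 + (-7 + 2*(-4)²) = -3762 + (-7 + 2*16) = -3762 + (-7 + 32) = -3762 + 25 = -3737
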